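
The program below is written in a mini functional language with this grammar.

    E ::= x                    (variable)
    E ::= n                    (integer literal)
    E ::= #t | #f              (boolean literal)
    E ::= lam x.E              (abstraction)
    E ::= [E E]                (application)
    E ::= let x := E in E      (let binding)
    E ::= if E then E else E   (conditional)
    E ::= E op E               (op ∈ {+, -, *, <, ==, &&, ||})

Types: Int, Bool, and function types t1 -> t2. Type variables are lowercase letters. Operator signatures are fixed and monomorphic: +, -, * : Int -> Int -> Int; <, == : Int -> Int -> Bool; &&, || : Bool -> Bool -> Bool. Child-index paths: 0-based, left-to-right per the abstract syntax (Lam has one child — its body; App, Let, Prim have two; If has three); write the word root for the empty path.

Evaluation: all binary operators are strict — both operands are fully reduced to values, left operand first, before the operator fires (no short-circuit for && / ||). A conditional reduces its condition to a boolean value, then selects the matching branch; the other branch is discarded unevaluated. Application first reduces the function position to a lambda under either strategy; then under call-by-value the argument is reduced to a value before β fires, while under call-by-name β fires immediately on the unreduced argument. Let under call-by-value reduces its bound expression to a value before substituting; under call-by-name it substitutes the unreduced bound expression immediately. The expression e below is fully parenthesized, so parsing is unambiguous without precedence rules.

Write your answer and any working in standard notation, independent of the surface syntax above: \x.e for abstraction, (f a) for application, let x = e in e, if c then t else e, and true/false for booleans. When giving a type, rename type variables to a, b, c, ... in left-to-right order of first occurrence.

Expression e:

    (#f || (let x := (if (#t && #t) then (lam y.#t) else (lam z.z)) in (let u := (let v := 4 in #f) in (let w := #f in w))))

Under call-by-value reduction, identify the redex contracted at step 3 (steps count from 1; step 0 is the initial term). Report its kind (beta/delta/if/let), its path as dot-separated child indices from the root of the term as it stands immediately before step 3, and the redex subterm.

Answer: let at 1 : (let x = (\y.true) in (let u = (let v = 4 in false) in (let w = false in w)))

Working:
step 0: (false || (let x = (if (true && true) then (\y.true) else (\z.z)) in (let u = (let v = 4 in false) in (let w = false in w))))
step 1: [delta@1.0.0] (false || (let x = (if true then (\y.true) else (\z.z)) in (let u = (let v = 4 in false) in (let w = false in w))))
step 2: [if@1.0] (false || (let x = (\y.true) in (let u = (let v = 4 in false) in (let w = false in w))))
step 3: [let@1] (false || (let u = (let v = 4 in false) in (let w = false in w)))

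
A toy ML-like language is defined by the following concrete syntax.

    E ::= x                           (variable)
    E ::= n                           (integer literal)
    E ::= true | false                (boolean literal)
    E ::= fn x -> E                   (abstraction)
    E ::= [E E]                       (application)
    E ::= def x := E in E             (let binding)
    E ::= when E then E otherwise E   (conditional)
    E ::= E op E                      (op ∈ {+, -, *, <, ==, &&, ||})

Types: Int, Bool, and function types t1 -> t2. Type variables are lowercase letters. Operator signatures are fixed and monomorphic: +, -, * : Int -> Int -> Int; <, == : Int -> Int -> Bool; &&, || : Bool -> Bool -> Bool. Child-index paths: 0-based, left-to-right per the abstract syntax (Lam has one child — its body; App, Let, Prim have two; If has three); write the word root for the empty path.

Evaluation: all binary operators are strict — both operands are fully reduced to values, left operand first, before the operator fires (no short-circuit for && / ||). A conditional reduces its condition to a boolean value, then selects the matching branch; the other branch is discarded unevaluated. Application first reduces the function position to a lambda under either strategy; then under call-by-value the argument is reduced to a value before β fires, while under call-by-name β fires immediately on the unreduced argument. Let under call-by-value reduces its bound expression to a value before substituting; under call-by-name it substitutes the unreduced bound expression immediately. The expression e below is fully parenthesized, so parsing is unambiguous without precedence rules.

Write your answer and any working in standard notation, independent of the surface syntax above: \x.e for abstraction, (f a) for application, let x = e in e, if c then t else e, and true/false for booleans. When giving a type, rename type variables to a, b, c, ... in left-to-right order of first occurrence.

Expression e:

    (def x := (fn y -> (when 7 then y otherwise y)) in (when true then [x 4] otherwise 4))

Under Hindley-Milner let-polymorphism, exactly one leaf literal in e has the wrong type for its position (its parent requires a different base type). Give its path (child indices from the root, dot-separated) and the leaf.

Trace:
  unify Int ~ Bool
  FAIL: mismatch Int ~ Bool

Answer: 0.0.0 : 7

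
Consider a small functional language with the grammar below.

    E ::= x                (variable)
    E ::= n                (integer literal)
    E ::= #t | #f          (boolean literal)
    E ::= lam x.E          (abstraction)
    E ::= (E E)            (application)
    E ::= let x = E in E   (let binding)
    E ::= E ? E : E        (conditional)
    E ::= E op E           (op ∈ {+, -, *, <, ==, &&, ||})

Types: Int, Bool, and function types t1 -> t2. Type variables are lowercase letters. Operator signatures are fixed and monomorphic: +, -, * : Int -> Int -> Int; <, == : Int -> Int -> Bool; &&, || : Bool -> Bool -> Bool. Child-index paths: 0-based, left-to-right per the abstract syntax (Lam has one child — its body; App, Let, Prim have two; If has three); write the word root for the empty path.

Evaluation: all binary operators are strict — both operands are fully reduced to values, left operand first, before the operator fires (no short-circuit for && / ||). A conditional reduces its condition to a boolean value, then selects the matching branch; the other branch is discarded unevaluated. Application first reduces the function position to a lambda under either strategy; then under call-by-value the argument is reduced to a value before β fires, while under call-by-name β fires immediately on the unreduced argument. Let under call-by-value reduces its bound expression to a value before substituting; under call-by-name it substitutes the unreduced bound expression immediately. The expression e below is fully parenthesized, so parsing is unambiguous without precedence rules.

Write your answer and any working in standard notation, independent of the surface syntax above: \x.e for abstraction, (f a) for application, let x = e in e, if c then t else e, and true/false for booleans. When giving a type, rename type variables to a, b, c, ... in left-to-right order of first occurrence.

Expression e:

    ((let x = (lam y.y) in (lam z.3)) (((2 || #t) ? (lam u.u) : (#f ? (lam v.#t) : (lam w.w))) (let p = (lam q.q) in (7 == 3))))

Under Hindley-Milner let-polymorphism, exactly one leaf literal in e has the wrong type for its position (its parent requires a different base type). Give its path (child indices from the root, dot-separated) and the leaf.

Working:
y : a
\y._ : a -> a
let x : forall. a -> a
\z._ : b -> Int
  unify Int ~ Bool
  FAIL: mismatch Int ~ Bool

Answer: 1.0.0.0 : 2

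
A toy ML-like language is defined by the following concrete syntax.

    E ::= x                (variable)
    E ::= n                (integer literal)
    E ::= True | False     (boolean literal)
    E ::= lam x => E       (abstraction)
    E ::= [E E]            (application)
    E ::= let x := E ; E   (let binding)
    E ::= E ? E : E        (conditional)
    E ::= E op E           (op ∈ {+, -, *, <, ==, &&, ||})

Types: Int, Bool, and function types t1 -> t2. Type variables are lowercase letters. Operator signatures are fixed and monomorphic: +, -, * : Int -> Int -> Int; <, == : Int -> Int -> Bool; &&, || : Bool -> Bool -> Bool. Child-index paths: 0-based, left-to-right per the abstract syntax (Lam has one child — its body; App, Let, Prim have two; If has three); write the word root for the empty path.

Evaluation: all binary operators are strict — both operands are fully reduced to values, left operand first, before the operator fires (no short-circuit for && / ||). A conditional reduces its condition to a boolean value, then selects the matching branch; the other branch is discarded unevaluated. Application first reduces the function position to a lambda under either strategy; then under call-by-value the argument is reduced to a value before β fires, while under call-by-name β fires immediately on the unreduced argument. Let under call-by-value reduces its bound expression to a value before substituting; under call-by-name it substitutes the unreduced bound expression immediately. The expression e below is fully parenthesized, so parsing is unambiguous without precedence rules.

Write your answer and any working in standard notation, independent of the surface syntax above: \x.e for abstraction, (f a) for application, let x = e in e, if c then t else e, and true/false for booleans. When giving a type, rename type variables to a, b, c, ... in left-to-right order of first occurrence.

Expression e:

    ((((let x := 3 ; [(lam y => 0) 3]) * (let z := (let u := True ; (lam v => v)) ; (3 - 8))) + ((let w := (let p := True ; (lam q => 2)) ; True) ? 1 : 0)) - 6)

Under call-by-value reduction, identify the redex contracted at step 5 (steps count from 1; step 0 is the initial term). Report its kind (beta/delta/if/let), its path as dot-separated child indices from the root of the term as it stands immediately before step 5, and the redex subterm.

Derivation:
step 0: ((((let x = 3 in ((\y.0) 3)) * (let z = (let u = true in (\v.v)) in (3 - 8))) + (if (let w = (let p = true in (\q.2)) in true) then 1 else 0)) - 6)
step 1: [let@0.0.0] (((((\y.0) 3) * (let z = (let u = true in (\v.v)) in (3 - 8))) + (if (let w = (let p = true in (\q.2)) in true) then 1 else 0)) - 6)
step 2: [beta@0.0.0] (((0 * (let z = (let u = true in (\v.v)) in (3 - 8))) + (if (let w = (let p = true in (\q.2)) in true) then 1 else 0)) - 6)
step 3: [let@0.0.1.0] (((0 * (let z = (\v.v) in (3 - 8))) + (if (let w = (let p = true in (\q.2)) in true) then 1 else 0)) - 6)
step 4: [let@0.0.1] (((0 * (3 - 8)) + (if (let w = (let p = true in (\q.2)) in true) then 1 else 0)) - 6)
step 5: [delta@0.0.1] (((0 * -5) + (if (let w = (let p = true in (\q.2)) in true) then 1 else 0)) - 6)

Answer: delta at 0.0.1 : (3 - 8)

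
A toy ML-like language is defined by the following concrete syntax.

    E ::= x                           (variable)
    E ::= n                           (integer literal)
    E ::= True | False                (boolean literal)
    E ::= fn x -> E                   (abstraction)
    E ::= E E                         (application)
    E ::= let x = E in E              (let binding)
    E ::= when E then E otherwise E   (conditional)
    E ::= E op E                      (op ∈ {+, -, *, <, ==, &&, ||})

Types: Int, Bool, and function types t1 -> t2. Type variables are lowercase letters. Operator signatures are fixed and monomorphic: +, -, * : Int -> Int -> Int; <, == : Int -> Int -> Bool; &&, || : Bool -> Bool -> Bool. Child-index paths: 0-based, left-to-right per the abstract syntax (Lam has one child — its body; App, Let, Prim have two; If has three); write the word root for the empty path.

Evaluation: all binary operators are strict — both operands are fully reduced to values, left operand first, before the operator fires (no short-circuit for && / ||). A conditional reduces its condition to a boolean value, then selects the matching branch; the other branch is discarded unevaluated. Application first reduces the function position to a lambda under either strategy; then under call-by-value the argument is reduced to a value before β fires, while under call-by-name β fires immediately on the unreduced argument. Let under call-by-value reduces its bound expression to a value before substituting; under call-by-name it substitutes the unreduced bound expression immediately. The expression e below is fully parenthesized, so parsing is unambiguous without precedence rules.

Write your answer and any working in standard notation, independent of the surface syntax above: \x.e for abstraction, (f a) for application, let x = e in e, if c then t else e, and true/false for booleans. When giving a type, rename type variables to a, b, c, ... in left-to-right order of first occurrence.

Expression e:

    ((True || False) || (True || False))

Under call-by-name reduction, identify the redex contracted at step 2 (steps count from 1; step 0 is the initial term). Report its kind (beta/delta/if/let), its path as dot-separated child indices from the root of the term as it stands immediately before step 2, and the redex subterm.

Answer: delta at 1 : (true || false)

Trace:
step 0: ((true || false) || (true || false))
step 1: [delta@0] (true || (true || false))
step 2: [delta@1] (true || true)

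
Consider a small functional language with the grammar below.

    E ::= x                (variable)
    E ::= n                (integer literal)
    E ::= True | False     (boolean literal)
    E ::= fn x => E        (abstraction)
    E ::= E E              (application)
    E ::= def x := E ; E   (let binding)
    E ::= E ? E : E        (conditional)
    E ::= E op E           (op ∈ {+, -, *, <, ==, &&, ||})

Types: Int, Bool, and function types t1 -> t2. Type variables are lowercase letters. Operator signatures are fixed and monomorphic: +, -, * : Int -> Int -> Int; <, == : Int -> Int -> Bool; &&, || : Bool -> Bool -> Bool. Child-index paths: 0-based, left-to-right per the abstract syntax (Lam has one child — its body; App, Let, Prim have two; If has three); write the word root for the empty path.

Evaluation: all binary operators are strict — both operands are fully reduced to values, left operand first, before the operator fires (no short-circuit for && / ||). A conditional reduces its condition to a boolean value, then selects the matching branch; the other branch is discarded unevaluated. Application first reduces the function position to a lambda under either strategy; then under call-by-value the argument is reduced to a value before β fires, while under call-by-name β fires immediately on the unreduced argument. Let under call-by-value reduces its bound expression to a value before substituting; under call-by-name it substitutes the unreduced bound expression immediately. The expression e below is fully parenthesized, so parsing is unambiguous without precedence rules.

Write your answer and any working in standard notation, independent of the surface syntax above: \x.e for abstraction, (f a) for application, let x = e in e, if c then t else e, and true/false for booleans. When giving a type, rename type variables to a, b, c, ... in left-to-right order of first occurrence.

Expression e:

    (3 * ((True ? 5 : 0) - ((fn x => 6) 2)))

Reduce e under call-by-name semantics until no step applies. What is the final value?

Answer: -3

Trace:
step 0: (3 * ((if true then 5 else 0) - ((\x.6) 2)))
step 1: [if@1.0] (3 * (5 - ((\x.6) 2)))
step 2: [beta@1.1] (3 * (5 - 6))
step 3: [delta@1] (3 * -1)
step 4: [delta@root] -3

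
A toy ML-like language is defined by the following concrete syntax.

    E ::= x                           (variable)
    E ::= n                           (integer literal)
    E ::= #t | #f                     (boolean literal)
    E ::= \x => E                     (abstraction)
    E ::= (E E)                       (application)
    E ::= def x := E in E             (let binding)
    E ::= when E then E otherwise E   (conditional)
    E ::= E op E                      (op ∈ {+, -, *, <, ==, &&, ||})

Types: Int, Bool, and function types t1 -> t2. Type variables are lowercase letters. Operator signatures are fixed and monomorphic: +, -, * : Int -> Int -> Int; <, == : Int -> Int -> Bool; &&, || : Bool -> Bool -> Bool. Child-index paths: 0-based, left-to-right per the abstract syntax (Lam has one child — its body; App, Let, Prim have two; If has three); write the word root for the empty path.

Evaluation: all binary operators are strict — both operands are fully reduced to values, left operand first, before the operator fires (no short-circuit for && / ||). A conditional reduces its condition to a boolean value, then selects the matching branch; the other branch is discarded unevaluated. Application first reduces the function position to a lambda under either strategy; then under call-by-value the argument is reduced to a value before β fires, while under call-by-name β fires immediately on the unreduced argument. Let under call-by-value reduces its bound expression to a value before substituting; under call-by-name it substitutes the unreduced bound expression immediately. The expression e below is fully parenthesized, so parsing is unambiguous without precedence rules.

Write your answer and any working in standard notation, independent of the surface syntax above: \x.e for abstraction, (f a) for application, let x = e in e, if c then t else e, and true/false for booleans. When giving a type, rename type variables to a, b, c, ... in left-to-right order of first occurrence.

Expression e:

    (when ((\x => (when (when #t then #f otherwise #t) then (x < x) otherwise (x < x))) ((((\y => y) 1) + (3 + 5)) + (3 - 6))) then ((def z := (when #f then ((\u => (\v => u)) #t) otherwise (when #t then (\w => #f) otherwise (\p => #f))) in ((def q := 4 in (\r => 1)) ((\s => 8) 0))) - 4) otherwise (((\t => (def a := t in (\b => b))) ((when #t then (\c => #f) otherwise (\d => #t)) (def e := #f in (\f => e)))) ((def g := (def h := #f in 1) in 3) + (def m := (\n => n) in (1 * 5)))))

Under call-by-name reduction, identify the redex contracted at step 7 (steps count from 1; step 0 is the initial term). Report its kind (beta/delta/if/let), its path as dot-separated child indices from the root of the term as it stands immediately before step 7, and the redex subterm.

Working:
step 0: (if ((\x.(if (if true then false else true) then (x < x) else (x < x))) ((((\y.y) 1) + (3 + 5)) + (3 - 6))) then ((let z = (if false then ((\u.(\v.u)) true) else (if true then (\w.false) else (\p.false))) in ((let q = 4 in (\r.1)) ((\s.8) 0))) - 4) else (((\t.(let a = t in (\b.b))) ((if true then (\c.false) else (\d.true)) (let e = false in (\f.e)))) ((let g = (let h = false in 1) in 3) + (let m = (\n.n) in (1 * 5)))))
step 1: [beta@0] (if (if (if true then false else true) then (((((\y.y) 1) + (3 + 5)) + (3 - 6)) < ((((\y.y) 1) + (3 + 5)) + (3 - 6))) else (((((\y.y) 1) + (3 + 5)) + (3 - 6)) < ((((\y.y) 1) + (3 + 5)) + (3 - 6)))) then ((let z = (if false then ((\u.(\v.u)) true) else (if true then (\w.false) else (\p.false))) in ((let q = 4 in (\r.1)) ((\s.8) 0))) - 4) else (((\t.(let a = t in (\b.b))) ((if true then (\c.false) else (\d.true)) (let e = false in (\f.e)))) ((let g = (let h = false in 1) in 3) + (let m = (\n.n) in (1 * 5)))))
step 2: [if@0.0] (if (if false then (((((\y.y) 1) + (3 + 5)) + (3 - 6)) < ((((\y.y) 1) + (3 + 5)) + (3 - 6))) else (((((\y.y) 1) + (3 + 5)) + (3 - 6)) < ((((\y.y) 1) + (3 + 5)) + (3 - 6)))) then ((let z = (if false then ((\u.(\v.u)) true) else (if true then (\w.false) else (\p.false))) in ((let q = 4 in (\r.1)) ((\s.8) 0))) - 4) else (((\t.(let a = t in (\b.b))) ((if true then (\c.false) else (\d.true)) (let e = false in (\f.e)))) ((let g = (let h = false in 1) in 3) + (let m = (\n.n) in (1 * 5)))))
step 3: [if@0] (if (((((\y.y) 1) + (3 + 5)) + (3 - 6)) < ((((\y.y) 1) + (3 + 5)) + (3 - 6))) then ((let z = (if false then ((\u.(\v.u)) true) else (if true then (\w.false) else (\p.false))) in ((let q = 4 in (\r.1)) ((\s.8) 0))) - 4) else (((\t.(let a = t in (\b.b))) ((if true then (\c.false) else (\d.true)) (let e = false in (\f.e)))) ((let g = (let h = false in 1) in 3) + (let m = (\n.n) in (1 * 5)))))
step 4: [beta@0.0.0.0] (if (((1 + (3 + 5)) + (3 - 6)) < ((((\y.y) 1) + (3 + 5)) + (3 - 6))) then ((let z = (if false then ((\u.(\v.u)) true) else (if true then (\w.false) else (\p.false))) in ((let q = 4 in (\r.1)) ((\s.8) 0))) - 4) else (((\t.(let a = t in (\b.b))) ((if true then (\c.false) else (\d.true)) (let e = false in (\f.e)))) ((let g = (let h = false in 1) in 3) + (let m = (\n.n) in (1 * 5)))))
step 5: [delta@0.0.0.1] (if (((1 + 8) + (3 - 6)) < ((((\y.y) 1) + (3 + 5)) + (3 - 6))) then ((let z = (if false then ((\u.(\v.u)) true) else (if true then (\w.false) else (\p.false))) in ((let q = 4 in (\r.1)) ((\s.8) 0))) - 4) else (((\t.(let a = t in (\b.b))) ((if true then (\c.false) else (\d.true)) (let e = false in (\f.e)))) ((let g = (let h = false in 1) in 3) + (let m = (\n.n) in (1 * 5)))))
step 6: [delta@0.0.0] (if ((9 + (3 - 6)) < ((((\y.y) 1) + (3 + 5)) + (3 - 6))) then ((let z = (if false then ((\u.(\v.u)) true) else (if true then (\w.false) else (\p.false))) in ((let q = 4 in (\r.1)) ((\s.8) 0))) - 4) else (((\t.(let a = t in (\b.b))) ((if true then (\c.false) else (\d.true)) (let e = false in (\f.e)))) ((let g = (let h = false in 1) in 3) + (let m = (\n.n) in (1 * 5)))))
step 7: [delta@0.0.1] (if ((9 + -3) < ((((\y.y) 1) + (3 + 5)) + (3 - 6))) then ((let z = (if false then ((\u.(\v.u)) true) else (if true then (\w.false) else (\p.false))) in ((let q = 4 in (\r.1)) ((\s.8) 0))) - 4) else (((\t.(let a = t in (\b.b))) ((if true then (\c.false) else (\d.true)) (let e = false in (\f.e)))) ((let g = (let h = false in 1) in 3) + (let m = (\n.n) in (1 * 5)))))

Answer: delta at 0.0.1 : (3 - 6)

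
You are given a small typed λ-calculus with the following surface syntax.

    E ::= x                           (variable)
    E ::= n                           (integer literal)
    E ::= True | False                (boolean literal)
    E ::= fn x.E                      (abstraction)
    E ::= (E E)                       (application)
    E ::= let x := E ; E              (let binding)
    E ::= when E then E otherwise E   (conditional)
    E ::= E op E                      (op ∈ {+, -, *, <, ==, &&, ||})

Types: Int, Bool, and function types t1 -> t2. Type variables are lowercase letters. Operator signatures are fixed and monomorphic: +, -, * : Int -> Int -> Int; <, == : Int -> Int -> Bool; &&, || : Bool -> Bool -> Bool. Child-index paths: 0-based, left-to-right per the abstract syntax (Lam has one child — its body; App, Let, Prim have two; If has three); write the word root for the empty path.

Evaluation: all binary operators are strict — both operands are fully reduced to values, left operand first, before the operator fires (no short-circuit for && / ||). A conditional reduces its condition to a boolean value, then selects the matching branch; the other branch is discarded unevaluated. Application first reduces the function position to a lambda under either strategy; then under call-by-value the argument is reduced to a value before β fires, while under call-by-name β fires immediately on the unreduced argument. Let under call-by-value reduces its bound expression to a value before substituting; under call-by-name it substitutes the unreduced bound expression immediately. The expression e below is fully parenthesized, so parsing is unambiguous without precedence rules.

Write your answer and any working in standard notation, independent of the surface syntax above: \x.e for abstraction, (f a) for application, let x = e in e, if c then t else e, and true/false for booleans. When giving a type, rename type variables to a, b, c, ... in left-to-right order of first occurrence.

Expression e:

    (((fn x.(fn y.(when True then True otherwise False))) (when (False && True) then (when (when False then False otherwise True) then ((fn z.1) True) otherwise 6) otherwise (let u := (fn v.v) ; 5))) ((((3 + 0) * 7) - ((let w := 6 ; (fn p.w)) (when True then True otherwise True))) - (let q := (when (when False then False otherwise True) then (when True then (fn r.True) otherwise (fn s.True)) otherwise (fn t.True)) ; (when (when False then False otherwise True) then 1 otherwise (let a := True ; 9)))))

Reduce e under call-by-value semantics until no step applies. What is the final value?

Derivation:
step 0: (((\x.(\y.(if true then true else false))) (if (false && true) then (if (if false then false else true) then ((\z.1) true) else 6) else (let u = (\v.v) in 5))) ((((3 + 0) * 7) - ((let w = 6 in (\p.w)) (if true then true else true))) - (let q = (if (if false then false else true) then (if true then (\r.true) else (\s.true)) else (\t.true)) in (if (if false then false else true) then 1 else (let a = true in 9)))))
step 1: [delta@0.1.0] (((\x.(\y.(if true then true else false))) (if false then (if (if false then false else true) then ((\z.1) true) else 6) else (let u = (\v.v) in 5))) ((((3 + 0) * 7) - ((let w = 6 in (\p.w)) (if true then true else true))) - (let q = (if (if false then false else true) then (if true then (\r.true) else (\s.true)) else (\t.true)) in (if (if false then false else true) then 1 else (let a = true in 9)))))
step 2: [if@0.1] (((\x.(\y.(if true then true else false))) (let u = (\v.v) in 5)) ((((3 + 0) * 7) - ((let w = 6 in (\p.w)) (if true then true else true))) - (let q = (if (if false then false else true) then (if true then (\r.true) else (\s.true)) else (\t.true)) in (if (if false then false else true) then 1 else (let a = true in 9)))))
step 3: [let@0.1] (((\x.(\y.(if true then true else false))) 5) ((((3 + 0) * 7) - ((let w = 6 in (\p.w)) (if true then true else true))) - (let q = (if (if false then false else true) then (if true then (\r.true) else (\s.true)) else (\t.true)) in (if (if false then false else true) then 1 else (let a = true in 9)))))
step 4: [beta@0] ((\y.(if true then true else false)) ((((3 + 0) * 7) - ((let w = 6 in (\p.w)) (if true then true else true))) - (let q = (if (if false then false else true) then (if true then (\r.true) else (\s.true)) else (\t.true)) in (if (if false then false else true) then 1 else (let a = true in 9)))))
step 5: [delta@1.0.0.0] ((\y.(if true then true else false)) (((3 * 7) - ((let w = 6 in (\p.w)) (if true then true else true))) - (let q = (if (if false then false else true) then (if true then (\r.true) else (\s.true)) else (\t.true)) in (if (if false then false else true) then 1 else (let a = true in 9)))))
step 6: [delta@1.0.0] ((\y.(if true then true else false)) ((21 - ((let w = 6 in (\p.w)) (if true then true else true))) - (let q = (if (if false then false else true) then (if true then (\r.true) else (\s.true)) else (\t.true)) in (if (if false then false else true) then 1 else (let a = true in 9)))))
step 7: [let@1.0.1.0] ((\y.(if true then true else false)) ((21 - ((\p.6) (if true then true else true))) - (let q = (if (if false then false else true) then (if true then (\r.true) else (\s.true)) else (\t.true)) in (if (if false then false else true) then 1 else (let a = true in 9)))))
step 8: [if@1.0.1.1] ((\y.(if true then true else false)) ((21 - ((\p.6) true)) - (let q = (if (if false then false else true) then (if true then (\r.true) else (\s.true)) else (\t.true)) in (if (if false then false else true) then 1 else (let a = true in 9)))))
step 9: [beta@1.0.1] ((\y.(if true then true else false)) ((21 - 6) - (let q = (if (if false then false else true) then (if true then (\r.true) else (\s.true)) else (\t.true)) in (if (if false then false else true) then 1 else (let a = true in 9)))))
step 10: [delta@1.0] ((\y.(if true then true else false)) (15 - (let q = (if (if false then false else true) then (if true then (\r.true) else (\s.true)) else (\t.true)) in (if (if false then false else true) then 1 else (let a = true in 9)))))
step 11: [if@1.1.0.0] ((\y.(if true then true else false)) (15 - (let q = (if true then (if true then (\r.true) else (\s.true)) else (\t.true)) in (if (if false then false else true) then 1 else (let a = true in 9)))))
step 12: [if@1.1.0] ((\y.(if true then true else false)) (15 - (let q = (if true then (\r.true) else (\s.true)) in (if (if false then false else true) then 1 else (let a = true in 9)))))
step 13: [if@1.1.0] ((\y.(if true then true else false)) (15 - (let q = (\r.true) in (if (if false then false else true) then 1 else (let a = true in 9)))))
step 14: [let@1.1] ((\y.(if true then true else false)) (15 - (if (if false then false else true) then 1 else (let a = true in 9))))
step 15: [if@1.1.0] ((\y.(if true then true else false)) (15 - (if true then 1 else (let a = true in 9))))
step 16: [if@1.1] ((\y.(if true then true else false)) (15 - 1))
step 17: [delta@1] ((\y.(if true then true else false)) 14)
step 18: [beta@root] (if true then true else false)
step 19: [if@root] true

Answer: true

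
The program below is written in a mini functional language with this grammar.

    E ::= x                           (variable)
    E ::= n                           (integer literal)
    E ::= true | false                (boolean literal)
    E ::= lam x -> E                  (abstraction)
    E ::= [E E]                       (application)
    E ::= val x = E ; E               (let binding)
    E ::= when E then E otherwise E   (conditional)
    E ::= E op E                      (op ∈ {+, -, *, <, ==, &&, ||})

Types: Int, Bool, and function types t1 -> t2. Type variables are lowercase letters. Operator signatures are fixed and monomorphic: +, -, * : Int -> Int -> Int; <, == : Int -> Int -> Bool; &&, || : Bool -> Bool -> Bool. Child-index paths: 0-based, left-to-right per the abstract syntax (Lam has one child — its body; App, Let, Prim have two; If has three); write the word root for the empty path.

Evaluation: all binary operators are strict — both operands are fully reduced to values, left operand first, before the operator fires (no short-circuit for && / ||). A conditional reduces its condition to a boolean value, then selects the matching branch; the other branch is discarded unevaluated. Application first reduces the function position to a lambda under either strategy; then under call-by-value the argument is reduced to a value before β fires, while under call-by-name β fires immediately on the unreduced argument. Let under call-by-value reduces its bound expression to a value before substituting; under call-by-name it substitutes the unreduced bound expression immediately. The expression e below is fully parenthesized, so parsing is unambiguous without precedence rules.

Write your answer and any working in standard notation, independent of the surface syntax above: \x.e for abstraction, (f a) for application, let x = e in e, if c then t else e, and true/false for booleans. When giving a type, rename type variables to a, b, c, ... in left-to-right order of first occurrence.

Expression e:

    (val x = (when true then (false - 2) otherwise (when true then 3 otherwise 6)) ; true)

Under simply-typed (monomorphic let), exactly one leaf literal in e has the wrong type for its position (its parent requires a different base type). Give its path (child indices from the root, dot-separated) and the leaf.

Answer: 0.1.0 : false

Working:
  unify Bool ~ Bool
  unify Bool ~ Int
  FAIL: mismatch Bool ~ Int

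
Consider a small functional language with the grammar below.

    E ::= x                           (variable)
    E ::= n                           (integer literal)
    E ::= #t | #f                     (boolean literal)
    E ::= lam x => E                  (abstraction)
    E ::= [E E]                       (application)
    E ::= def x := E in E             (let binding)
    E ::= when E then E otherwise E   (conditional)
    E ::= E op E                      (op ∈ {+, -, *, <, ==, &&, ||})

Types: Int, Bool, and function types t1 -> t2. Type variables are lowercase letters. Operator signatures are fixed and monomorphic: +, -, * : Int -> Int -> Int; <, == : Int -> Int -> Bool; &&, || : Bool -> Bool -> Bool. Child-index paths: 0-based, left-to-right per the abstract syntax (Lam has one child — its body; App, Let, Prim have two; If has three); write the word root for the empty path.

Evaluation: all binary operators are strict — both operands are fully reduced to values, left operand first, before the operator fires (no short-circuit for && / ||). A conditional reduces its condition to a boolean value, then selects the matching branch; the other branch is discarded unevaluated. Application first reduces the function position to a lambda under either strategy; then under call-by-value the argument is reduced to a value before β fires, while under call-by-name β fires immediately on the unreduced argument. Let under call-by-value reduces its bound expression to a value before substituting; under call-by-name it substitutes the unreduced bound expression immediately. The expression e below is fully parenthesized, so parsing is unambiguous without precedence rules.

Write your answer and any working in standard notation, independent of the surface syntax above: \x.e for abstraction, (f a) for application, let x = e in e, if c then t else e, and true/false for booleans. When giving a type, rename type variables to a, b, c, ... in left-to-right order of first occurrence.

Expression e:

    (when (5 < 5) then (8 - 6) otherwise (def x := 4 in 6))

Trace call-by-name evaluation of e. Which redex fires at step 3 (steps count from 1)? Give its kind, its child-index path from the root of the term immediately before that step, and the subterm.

Answer: let at root : (let x = 4 in 6)

Trace:
step 0: (if (5 < 5) then (8 - 6) else (let x = 4 in 6))
step 1: [delta@0] (if false then (8 - 6) else (let x = 4 in 6))
step 2: [if@root] (let x = 4 in 6)
step 3: [let@root] 6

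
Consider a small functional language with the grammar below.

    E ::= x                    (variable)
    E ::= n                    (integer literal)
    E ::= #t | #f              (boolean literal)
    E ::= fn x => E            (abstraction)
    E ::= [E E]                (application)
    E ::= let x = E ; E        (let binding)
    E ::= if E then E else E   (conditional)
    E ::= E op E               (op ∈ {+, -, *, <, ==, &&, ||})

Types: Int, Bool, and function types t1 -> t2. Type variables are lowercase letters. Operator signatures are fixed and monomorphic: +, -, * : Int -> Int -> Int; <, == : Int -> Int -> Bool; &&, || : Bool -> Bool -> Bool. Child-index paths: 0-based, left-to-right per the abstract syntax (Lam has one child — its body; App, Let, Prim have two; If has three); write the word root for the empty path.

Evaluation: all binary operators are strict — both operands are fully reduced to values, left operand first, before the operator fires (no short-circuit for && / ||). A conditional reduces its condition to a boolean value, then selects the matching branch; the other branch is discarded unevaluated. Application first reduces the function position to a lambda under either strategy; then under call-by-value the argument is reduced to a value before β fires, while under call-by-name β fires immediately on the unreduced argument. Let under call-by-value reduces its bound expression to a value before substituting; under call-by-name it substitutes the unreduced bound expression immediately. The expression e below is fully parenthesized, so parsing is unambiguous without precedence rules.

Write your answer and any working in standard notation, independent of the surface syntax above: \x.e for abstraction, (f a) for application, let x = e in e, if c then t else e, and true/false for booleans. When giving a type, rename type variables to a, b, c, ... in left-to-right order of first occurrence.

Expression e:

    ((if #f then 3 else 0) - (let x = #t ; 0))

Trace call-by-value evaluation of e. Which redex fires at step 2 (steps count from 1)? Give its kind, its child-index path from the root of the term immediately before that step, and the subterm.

Answer: let at 1 : (let x = true in 0)

Working:
step 0: ((if false then 3 else 0) - (let x = true in 0))
step 1: [if@0] (0 - (let x = true in 0))
step 2: [let@1] (0 - 0)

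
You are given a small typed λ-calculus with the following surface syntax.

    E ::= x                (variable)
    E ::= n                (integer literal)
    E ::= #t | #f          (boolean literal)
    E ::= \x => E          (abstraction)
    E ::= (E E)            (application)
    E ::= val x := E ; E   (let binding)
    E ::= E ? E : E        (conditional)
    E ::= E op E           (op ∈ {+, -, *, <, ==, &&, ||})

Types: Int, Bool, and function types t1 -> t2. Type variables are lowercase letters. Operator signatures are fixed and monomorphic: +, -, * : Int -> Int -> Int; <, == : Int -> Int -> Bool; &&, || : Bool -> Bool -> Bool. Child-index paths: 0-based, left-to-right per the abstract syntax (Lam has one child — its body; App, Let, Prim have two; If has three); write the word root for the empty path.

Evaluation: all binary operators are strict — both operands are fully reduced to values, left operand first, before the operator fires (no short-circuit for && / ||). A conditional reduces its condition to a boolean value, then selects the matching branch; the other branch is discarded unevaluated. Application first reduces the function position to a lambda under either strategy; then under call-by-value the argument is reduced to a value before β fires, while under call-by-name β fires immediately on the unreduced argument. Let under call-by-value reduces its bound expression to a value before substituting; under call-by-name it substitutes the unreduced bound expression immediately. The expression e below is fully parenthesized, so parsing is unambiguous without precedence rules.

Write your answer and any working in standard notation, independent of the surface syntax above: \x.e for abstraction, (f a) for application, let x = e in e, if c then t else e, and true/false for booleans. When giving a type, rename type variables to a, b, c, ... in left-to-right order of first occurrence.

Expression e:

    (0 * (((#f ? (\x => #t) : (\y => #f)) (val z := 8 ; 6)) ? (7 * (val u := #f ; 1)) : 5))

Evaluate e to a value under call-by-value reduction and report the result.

Answer: 0

Derivation:
step 0: (0 * (if ((if false then (\x.true) else (\y.false)) (let z = 8 in 6)) then (7 * (let u = false in 1)) else 5))
step 1: [if@1.0.0] (0 * (if ((\y.false) (let z = 8 in 6)) then (7 * (let u = false in 1)) else 5))
step 2: [let@1.0.1] (0 * (if ((\y.false) 6) then (7 * (let u = false in 1)) else 5))
step 3: [beta@1.0] (0 * (if false then (7 * (let u = false in 1)) else 5))
step 4: [if@1] (0 * 5)
step 5: [delta@root] 0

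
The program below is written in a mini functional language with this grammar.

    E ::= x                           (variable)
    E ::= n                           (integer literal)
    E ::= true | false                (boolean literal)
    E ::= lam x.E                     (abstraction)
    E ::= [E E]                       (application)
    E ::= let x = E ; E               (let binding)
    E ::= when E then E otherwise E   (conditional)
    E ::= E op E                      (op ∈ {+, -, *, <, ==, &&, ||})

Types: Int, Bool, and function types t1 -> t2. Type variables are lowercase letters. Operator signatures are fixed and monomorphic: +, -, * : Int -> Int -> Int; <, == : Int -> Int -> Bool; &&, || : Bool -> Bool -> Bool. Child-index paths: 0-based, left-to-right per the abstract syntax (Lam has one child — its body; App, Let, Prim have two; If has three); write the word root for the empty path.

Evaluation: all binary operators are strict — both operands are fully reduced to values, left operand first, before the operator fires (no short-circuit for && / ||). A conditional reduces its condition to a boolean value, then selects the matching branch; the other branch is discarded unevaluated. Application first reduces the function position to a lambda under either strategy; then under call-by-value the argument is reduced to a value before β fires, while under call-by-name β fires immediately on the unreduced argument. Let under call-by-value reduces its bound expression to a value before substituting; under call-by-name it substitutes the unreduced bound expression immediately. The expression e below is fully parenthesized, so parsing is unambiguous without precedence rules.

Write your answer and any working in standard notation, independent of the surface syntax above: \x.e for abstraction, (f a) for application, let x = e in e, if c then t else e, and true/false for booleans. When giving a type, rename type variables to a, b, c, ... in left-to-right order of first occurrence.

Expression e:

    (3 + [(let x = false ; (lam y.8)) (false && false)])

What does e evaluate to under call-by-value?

Answer: 11

Trace:
step 0: (3 + ((let x = false in (\y.8)) (false && false)))
step 1: [let@1.0] (3 + ((\y.8) (false && false)))
step 2: [delta@1.1] (3 + ((\y.8) false))
step 3: [beta@1] (3 + 8)
step 4: [delta@root] 11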